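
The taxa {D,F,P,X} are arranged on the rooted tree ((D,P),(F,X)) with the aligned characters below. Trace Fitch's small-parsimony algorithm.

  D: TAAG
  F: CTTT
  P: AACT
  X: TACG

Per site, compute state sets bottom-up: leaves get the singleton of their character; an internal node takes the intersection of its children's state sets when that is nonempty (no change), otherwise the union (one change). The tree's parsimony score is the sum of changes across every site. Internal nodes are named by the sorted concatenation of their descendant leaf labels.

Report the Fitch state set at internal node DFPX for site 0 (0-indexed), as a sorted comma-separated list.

T

site 0, node DP: D={T} ∪ P={A} → {A,T} (+1)
site 0, node FX: F={C} ∪ X={T} → {C,T} (+1)
site 0, node DFPX: DP={A,T} ∩ FX={C,T} → {T} (+0)
site 1, node DP: D={A} ∩ P={A} → {A} (+0)
site 1, node FX: F={T} ∪ X={A} → {A,T} (+1)
site 1, node DFPX: DP={A} ∩ FX={A,T} → {A} (+0)
site 2, node DP: D={A} ∪ P={C} → {A,C} (+1)
site 2, node FX: F={T} ∪ X={C} → {C,T} (+1)
site 2, node DFPX: DP={A,C} ∩ FX={C,T} → {C} (+0)
site 3, node DP: D={G} ∪ P={T} → {G,T} (+1)
site 3, node FX: F={T} ∪ X={G} → {G,T} (+1)
site 3, node DFPX: DP={G,T} ∩ FX={G,T} → {G,T} (+0)
per-site changes: [2, 1, 2, 2]; total = 7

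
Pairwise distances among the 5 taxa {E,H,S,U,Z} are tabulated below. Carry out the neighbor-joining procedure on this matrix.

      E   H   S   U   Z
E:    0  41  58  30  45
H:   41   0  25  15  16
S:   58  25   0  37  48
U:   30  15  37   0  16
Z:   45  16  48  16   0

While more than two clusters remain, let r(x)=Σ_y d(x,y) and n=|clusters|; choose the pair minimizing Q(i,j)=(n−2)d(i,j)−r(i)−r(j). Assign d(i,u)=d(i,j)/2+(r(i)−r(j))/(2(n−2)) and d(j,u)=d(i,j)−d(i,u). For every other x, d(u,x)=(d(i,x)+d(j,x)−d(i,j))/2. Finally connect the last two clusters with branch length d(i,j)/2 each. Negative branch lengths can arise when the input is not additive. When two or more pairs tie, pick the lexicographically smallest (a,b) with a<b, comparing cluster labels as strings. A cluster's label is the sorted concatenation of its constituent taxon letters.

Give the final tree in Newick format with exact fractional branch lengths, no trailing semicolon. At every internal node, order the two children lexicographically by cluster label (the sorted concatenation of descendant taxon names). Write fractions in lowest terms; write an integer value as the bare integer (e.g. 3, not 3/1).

1. join H+S (d=25, Q=-190) ⇒ HS; edges |H|=2/3, |S|=73/3
  updated: d(E,HS)=37, d(HS,U)=27/2, d(HS,Z)=39/2
2. join E+U (d=30, Q=-223/2) ⇒ EU; edges |E|=225/8, |U|=15/8
  updated: d(EU,HS)=41/4, d(EU,Z)=31/2
3. join EU+HS (d=41/4, Q=-181/4) ⇒ EHSU; edges |EU|=25/8, |HS|=57/8
  updated: d(EHSU,Z)=99/8
4. join EHSU+Z (d=99/8) ⇒ EHSUZ; edges |EHSU|=99/16, |Z|=99/16
final tree: (((E:225/8,U:15/8):25/8,(H:2/3,S:73/3):57/8):99/16,Z:99/16)
total length: 621/8

(((E:225/8,U:15/8):25/8,(H:2/3,S:73/3):57/8):99/16,Z:99/16)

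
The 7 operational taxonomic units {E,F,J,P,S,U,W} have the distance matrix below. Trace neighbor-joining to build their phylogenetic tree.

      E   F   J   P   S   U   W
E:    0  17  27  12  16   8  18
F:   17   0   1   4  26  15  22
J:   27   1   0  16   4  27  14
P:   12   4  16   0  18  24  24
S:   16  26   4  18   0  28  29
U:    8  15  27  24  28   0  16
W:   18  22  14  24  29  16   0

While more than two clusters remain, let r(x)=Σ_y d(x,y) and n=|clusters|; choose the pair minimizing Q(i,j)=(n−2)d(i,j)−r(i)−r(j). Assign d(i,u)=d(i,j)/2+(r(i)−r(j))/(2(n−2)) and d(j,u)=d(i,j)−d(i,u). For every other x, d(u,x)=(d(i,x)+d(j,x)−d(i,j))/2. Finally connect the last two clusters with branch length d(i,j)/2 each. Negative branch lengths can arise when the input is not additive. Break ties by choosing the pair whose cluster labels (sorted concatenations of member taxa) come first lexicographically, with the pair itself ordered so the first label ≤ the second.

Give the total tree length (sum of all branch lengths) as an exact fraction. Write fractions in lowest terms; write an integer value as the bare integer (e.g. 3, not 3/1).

1. join J+S (d=4, Q=-190) ⇒ JS; edges |J|=-6/5, |S|=26/5
  updated: d(E,JS)=39/2, d(F,JS)=23/2, d(JS,P)=15, d(JS,U)=51/2, d(JS,W)=39/2
2. join F+P (d=4, Q=-265/2) ⇒ FP; edges |F|=13/16, |P|=51/16
  updated: d(E,FP)=25/2, d(FP,JS)=45/4, d(FP,U)=35/2, d(FP,W)=21
3. join FP+JS (d=45/4, Q=-417/4) ⇒ FJPS; edges |FP|=27/8, |JS|=63/8
  updated: d(E,FJPS)=83/8, d(FJPS,U)=127/8, d(FJPS,W)=117/8
4. join E+U (d=8, Q=-241/4) ⇒ EU; edges |E|=25/8, |U|=39/8
  updated: d(EU,FJPS)=73/8, d(EU,W)=13
5. join EU+FJPS (d=73/8, Q=-147/4) ⇒ EFJPSU; edges |EU|=15/4, |FJPS|=43/8
  updated: d(EFJPSU,W)=37/4
6. join EFJPSU+W (d=37/4) ⇒ EFJPSUW; edges |EFJPSU|=37/8, |W|=37/8
final tree: (((E:25/8,U:39/8):15/4,((F:13/16,P:51/16):27/8,(J:-6/5,S:26/5):63/8):43/8):37/8,W:37/8)
total length: 365/8

365/8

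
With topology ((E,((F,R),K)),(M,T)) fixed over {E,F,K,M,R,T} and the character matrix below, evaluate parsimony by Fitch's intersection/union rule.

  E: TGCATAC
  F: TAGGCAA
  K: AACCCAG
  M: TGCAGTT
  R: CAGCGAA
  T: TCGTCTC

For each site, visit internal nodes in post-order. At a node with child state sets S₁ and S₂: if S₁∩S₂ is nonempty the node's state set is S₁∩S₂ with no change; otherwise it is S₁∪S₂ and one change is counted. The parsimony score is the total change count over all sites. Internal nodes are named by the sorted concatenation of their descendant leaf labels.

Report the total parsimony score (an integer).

16

site 0, node FR: F={T} ∪ R={C} → {C,T} (+1)
site 0, node FKR: FR={C,T} ∪ K={A} → {A,C,T} (+1)
site 0, node EFKR: E={T} ∩ FKR={A,C,T} → {T} (+0)
site 0, node MT: M={T} ∩ T={T} → {T} (+0)
site 0, node EFKMRT: EFKR={T} ∩ MT={T} → {T} (+0)
site 1, node FR: F={A} ∩ R={A} → {A} (+0)
site 1, node FKR: FR={A} ∩ K={A} → {A} (+0)
site 1, node EFKR: E={G} ∪ FKR={A} → {A,G} (+1)
site 1, node MT: M={G} ∪ T={C} → {C,G} (+1)
site 1, node EFKMRT: EFKR={A,G} ∩ MT={C,G} → {G} (+0)
site 2, node FR: F={G} ∩ R={G} → {G} (+0)
site 2, node FKR: FR={G} ∪ K={C} → {C,G} (+1)
site 2, node EFKR: E={C} ∩ FKR={C,G} → {C} (+0)
site 2, node MT: M={C} ∪ T={G} → {C,G} (+1)
site 2, node EFKMRT: EFKR={C} ∩ MT={C,G} → {C} (+0)
site 3, node FR: F={G} ∪ R={C} → {C,G} (+1)
site 3, node FKR: FR={C,G} ∩ K={C} → {C} (+0)
site 3, node EFKR: E={A} ∪ FKR={C} → {A,C} (+1)
site 3, node MT: M={A} ∪ T={T} → {A,T} (+1)
site 3, node EFKMRT: EFKR={A,C} ∩ MT={A,T} → {A} (+0)
site 4, node FR: F={C} ∪ R={G} → {C,G} (+1)
site 4, node FKR: FR={C,G} ∩ K={C} → {C} (+0)
site 4, node EFKR: E={T} ∪ FKR={C} → {C,T} (+1)
site 4, node MT: M={G} ∪ T={C} → {C,G} (+1)
site 4, node EFKMRT: EFKR={C,T} ∩ MT={C,G} → {C} (+0)
site 5, node FR: F={A} ∩ R={A} → {A} (+0)
site 5, node FKR: FR={A} ∩ K={A} → {A} (+0)
site 5, node EFKR: E={A} ∩ FKR={A} → {A} (+0)
site 5, node MT: M={T} ∩ T={T} → {T} (+0)
site 5, node EFKMRT: EFKR={A} ∪ MT={T} → {A,T} (+1)
site 6, node FR: F={A} ∩ R={A} → {A} (+0)
site 6, node FKR: FR={A} ∪ K={G} → {A,G} (+1)
site 6, node EFKR: E={C} ∪ FKR={A,G} → {A,C,G} (+1)
site 6, node MT: M={T} ∪ T={C} → {C,T} (+1)
site 6, node EFKMRT: EFKR={A,C,G} ∩ MT={C,T} → {C} (+0)
per-site changes: [2, 2, 2, 3, 3, 1, 3]; total = 16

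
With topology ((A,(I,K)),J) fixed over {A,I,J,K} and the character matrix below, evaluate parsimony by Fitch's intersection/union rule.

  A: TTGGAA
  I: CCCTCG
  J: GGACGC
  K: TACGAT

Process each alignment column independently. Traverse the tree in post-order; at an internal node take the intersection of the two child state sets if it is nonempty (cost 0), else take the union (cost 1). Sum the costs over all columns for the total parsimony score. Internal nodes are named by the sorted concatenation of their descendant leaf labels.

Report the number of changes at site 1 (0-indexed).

site 0, node IK: I={C} ∪ K={T} → {C,T} (+1)
site 0, node AIK: A={T} ∩ IK={C,T} → {T} (+0)
site 0, node AIJK: AIK={T} ∪ J={G} → {G,T} (+1)
site 1, node IK: I={C} ∪ K={A} → {A,C} (+1)
site 1, node AIK: A={T} ∪ IK={A,C} → {A,C,T} (+1)
site 1, node AIJK: AIK={A,C,T} ∪ J={G} → {A,C,G,T} (+1)
site 2, node IK: I={C} ∩ K={C} → {C} (+0)
site 2, node AIK: A={G} ∪ IK={C} → {C,G} (+1)
site 2, node AIJK: AIK={C,G} ∪ J={A} → {A,C,G} (+1)
site 3, node IK: I={T} ∪ K={G} → {G,T} (+1)
site 3, node AIK: A={G} ∩ IK={G,T} → {G} (+0)
site 3, node AIJK: AIK={G} ∪ J={C} → {C,G} (+1)
site 4, node IK: I={C} ∪ K={A} → {A,C} (+1)
site 4, node AIK: A={A} ∩ IK={A,C} → {A} (+0)
site 4, node AIJK: AIK={A} ∪ J={G} → {A,G} (+1)
site 5, node IK: I={G} ∪ K={T} → {G,T} (+1)
site 5, node AIK: A={A} ∪ IK={G,T} → {A,G,T} (+1)
site 5, node AIJK: AIK={A,G,T} ∪ J={C} → {A,C,G,T} (+1)
per-site changes: [2, 3, 2, 2, 2, 3]; total = 14

3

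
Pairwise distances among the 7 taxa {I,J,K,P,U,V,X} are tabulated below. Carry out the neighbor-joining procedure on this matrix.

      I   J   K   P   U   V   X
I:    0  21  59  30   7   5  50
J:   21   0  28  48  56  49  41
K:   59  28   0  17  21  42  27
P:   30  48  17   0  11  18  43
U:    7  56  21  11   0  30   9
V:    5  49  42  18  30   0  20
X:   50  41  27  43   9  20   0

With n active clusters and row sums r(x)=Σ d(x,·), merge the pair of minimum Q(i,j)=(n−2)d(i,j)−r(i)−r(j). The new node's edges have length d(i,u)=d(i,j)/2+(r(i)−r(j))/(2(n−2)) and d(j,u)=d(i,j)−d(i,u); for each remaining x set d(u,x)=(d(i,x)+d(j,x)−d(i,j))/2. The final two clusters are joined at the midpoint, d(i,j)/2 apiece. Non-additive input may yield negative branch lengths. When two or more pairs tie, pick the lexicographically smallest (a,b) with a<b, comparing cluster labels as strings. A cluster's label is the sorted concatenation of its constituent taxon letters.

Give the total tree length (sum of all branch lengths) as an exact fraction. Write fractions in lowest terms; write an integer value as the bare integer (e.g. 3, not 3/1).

665/8

iteration 1: select I,V (d=5, Q=-311); attach at lengths (33/10, 17/10); label the merged cluster IV
  updated: d(IV,J)=65/2, d(IV,K)=48, d(IV,P)=43/2, d(IV,U)=16, d(IV,X)=65/2
iteration 2: select J,K (d=28, Q=-469/2); attach at lengths (353/16, 95/16); label the merged cluster JK
  updated: d(IV,JK)=105/4, d(JK,P)=37/2, d(JK,U)=49/2, d(JK,X)=20
iteration 3: select U,X (d=9, Q=-138); attach at lengths (-17/6, 71/6); label the merged cluster UX
  updated: d(IV,UX)=79/4, d(JK,UX)=71/4, d(P,UX)=45/2
iteration 4: select IV,UX (d=79/4, Q=-88); attach at lengths (47/4, 8); label the merged cluster IUVX
  updated: d(IUVX,JK)=97/8, d(IUVX,P)=97/8
iteration 5: select IUVX,JK (d=97/8, Q=-171/4); attach at lengths (23/8, 37/4); label the merged cluster IJKUVX
  updated: d(IJKUVX,P)=37/4
iteration 6: select IJKUVX,P (d=37/4); attach at lengths (37/8, 37/8); label the merged cluster IJKPUVX
final tree: ((((I:33/10,V:17/10):47/4,(U:-17/6,X:71/6):8):23/8,(J:353/16,K:95/16):37/4):37/8,P:37/8)
total length: 665/8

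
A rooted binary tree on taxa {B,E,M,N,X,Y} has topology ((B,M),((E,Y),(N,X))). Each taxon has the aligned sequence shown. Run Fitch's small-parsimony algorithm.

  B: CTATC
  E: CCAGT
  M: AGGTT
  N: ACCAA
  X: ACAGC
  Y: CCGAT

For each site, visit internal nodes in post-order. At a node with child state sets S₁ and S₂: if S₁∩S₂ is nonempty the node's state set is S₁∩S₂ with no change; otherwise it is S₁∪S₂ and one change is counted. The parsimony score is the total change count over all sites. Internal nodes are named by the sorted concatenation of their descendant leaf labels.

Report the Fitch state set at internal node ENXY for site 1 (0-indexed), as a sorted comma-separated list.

C

site 0, node BM: B={C} ∪ M={A} → {A,C} (+1)
site 0, node EY: E={C} ∩ Y={C} → {C} (+0)
site 0, node NX: N={A} ∩ X={A} → {A} (+0)
site 0, node ENXY: EY={C} ∪ NX={A} → {A,C} (+1)
site 0, node BEMNXY: BM={A,C} ∩ ENXY={A,C} → {A,C} (+0)
site 1, node BM: B={T} ∪ M={G} → {G,T} (+1)
site 1, node EY: E={C} ∩ Y={C} → {C} (+0)
site 1, node NX: N={C} ∩ X={C} → {C} (+0)
site 1, node ENXY: EY={C} ∩ NX={C} → {C} (+0)
site 1, node BEMNXY: BM={G,T} ∪ ENXY={C} → {C,G,T} (+1)
site 2, node BM: B={A} ∪ M={G} → {A,G} (+1)
site 2, node EY: E={A} ∪ Y={G} → {A,G} (+1)
site 2, node NX: N={C} ∪ X={A} → {A,C} (+1)
site 2, node ENXY: EY={A,G} ∩ NX={A,C} → {A} (+0)
site 2, node BEMNXY: BM={A,G} ∩ ENXY={A} → {A} (+0)
site 3, node BM: B={T} ∩ M={T} → {T} (+0)
site 3, node EY: E={G} ∪ Y={A} → {A,G} (+1)
site 3, node NX: N={A} ∪ X={G} → {A,G} (+1)
site 3, node ENXY: EY={A,G} ∩ NX={A,G} → {A,G} (+0)
site 3, node BEMNXY: BM={T} ∪ ENXY={A,G} → {A,G,T} (+1)
site 4, node BM: B={C} ∪ M={T} → {C,T} (+1)
site 4, node EY: E={T} ∩ Y={T} → {T} (+0)
site 4, node NX: N={A} ∪ X={C} → {A,C} (+1)
site 4, node ENXY: EY={T} ∪ NX={A,C} → {A,C,T} (+1)
site 4, node BEMNXY: BM={C,T} ∩ ENXY={A,C,T} → {C,T} (+0)
per-site changes: [2, 2, 3, 3, 3]; total = 13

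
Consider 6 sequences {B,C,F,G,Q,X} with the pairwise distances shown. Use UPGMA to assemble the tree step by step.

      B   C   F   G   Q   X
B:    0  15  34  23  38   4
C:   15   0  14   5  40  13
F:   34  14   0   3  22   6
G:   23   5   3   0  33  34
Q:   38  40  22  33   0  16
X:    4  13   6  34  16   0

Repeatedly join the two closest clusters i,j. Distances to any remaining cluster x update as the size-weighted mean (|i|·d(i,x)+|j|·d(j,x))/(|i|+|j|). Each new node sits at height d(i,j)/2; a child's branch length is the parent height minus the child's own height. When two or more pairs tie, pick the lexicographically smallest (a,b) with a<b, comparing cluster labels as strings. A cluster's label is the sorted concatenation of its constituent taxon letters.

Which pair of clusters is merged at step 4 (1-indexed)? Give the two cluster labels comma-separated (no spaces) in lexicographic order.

BX,CFG

iteration 1: select F,G (d=3); attach at lengths (3/2, 3/2); label the merged cluster FG
  updated: d(B,FG)=57/2, d(C,FG)=19/2, d(FG,Q)=55/2, d(FG,X)=20
iteration 2: select B,X (d=4); attach at lengths (2, 2); label the merged cluster BX
  updated: d(BX,C)=14, d(BX,FG)=97/4, d(BX,Q)=27
iteration 3: select C,FG (d=19/2); attach at lengths (19/4, 13/4); label the merged cluster CFG
  updated: d(BX,CFG)=125/6, d(CFG,Q)=95/3
iteration 4: select BX,CFG (d=125/6); attach at lengths (101/12, 17/3); label the merged cluster BCFGX
  updated: d(BCFGX,Q)=149/5
iteration 5: select BCFGX,Q (d=149/5); attach at lengths (269/60, 149/10); label the merged cluster BCFGQX
final tree: (((B:2,X:2):101/12,(C:19/4,(F:3/2,G:3/2):13/4):17/3):269/60,Q:149/10)
total length: 727/15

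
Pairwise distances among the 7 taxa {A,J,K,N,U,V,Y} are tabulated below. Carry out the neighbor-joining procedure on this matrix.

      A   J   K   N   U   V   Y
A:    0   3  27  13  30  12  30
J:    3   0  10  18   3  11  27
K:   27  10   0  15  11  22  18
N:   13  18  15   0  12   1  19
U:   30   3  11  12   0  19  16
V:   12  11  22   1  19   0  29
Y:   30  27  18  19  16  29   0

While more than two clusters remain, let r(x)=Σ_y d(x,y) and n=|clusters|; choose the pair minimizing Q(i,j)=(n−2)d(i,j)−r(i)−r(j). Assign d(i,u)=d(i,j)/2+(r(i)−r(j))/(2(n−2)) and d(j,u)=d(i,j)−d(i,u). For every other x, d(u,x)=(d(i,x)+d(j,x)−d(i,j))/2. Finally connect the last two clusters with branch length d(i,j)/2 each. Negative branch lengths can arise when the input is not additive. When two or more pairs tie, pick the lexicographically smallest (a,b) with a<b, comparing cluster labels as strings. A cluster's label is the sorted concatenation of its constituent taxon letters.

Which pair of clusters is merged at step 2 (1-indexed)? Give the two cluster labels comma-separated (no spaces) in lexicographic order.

1. join A+J (d=3, Q=-172) ⇒ AJ; edges |A|=29/5, |J|=-14/5
  updated: d(AJ,K)=17, d(AJ,N)=14, d(AJ,U)=15, d(AJ,V)=10, d(AJ,Y)=27
2. join N+V (d=1, Q=-138) ⇒ NV; edges |N|=-2, |V|=3
  updated: d(AJ,NV)=23/2, d(K,NV)=18, d(NV,U)=15, d(NV,Y)=47/2
3. join AJ+NV (d=23/2, Q=-104) ⇒ AJNV; edges |AJ|=37/6, |NV|=16/3
  updated: d(AJNV,K)=47/4, d(AJNV,U)=37/4, d(AJNV,Y)=39/2
4. join AJNV+U (d=37/4, Q=-233/4) ⇒ AJNUV; edges |AJNV|=91/16, |U|=57/16
  updated: d(AJNUV,K)=27/4, d(AJNUV,Y)=105/8
5. join AJNUV+K (d=27/4, Q=-303/8) ⇒ AJKNUV; edges |AJNUV|=15/16, |K|=93/16
  updated: d(AJKNUV,Y)=195/16
6. join AJKNUV+Y (d=195/16) ⇒ AJKNUVY; edges |AJKNUV|=195/32, |Y|=195/32
final tree: (((((A:29/5,J:-14/5):37/6,(N:-2,V:3):16/3):91/16,U:57/16):15/16,K:93/16):195/32,Y:195/32)
total length: 699/16

N,V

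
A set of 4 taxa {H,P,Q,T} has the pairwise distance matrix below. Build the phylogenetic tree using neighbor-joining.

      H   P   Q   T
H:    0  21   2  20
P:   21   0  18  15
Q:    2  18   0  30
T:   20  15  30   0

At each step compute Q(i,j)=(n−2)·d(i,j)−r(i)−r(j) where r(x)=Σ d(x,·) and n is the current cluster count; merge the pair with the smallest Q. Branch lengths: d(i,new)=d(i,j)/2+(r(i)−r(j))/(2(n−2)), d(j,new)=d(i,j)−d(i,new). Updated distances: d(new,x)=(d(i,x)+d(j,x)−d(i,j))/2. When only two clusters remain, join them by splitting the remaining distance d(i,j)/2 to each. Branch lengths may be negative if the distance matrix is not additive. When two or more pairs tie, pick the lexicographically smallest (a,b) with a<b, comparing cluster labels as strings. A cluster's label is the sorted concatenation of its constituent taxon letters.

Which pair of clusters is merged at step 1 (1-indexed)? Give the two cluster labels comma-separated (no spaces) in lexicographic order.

H,Q

step 1: merge (H,Q) at d=2, Q=-89; branch lengths H→-3/4, Q→11/4; new cluster HQ
  updated: d(HQ,P)=37/2, d(HQ,T)=24
step 2: merge (HQ,P) at d=37/2, Q=-115/2; branch lengths HQ→55/4, P→19/4; new cluster HPQ
  updated: d(HPQ,T)=41/4
step 3: merge (HPQ,T) at d=41/4; branch lengths HPQ→41/8, T→41/8; new cluster HPQT
final tree: (((H:-3/4,Q:11/4):55/4,P:19/4):41/8,T:41/8)
total length: 123/4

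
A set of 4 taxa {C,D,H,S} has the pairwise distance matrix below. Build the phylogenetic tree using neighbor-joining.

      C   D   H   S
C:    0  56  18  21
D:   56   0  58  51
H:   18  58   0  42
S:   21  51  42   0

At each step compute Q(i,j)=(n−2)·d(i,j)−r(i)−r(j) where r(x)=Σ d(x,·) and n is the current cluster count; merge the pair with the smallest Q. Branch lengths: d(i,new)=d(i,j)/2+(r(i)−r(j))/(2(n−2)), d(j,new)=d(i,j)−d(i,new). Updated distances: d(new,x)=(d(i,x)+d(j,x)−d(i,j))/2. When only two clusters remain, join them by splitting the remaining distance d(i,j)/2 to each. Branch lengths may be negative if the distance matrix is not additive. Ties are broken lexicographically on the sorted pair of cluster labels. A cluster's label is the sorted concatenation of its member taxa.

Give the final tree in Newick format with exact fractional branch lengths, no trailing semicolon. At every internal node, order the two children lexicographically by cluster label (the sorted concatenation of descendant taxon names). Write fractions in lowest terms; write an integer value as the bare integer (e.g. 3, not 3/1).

step 1: merge (C,H) at d=18, Q=-177; branch lengths C→13/4, H→59/4; new cluster CH
  updated: d(CH,D)=48, d(CH,S)=45/2
step 2: merge (CH,D) at d=48, Q=-243/2; branch lengths CH→39/4, D→153/4; new cluster CDH
  updated: d(CDH,S)=51/4
step 3: merge (CDH,S) at d=51/4; branch lengths CDH→51/8, S→51/8; new cluster CDHS
final tree: (((C:13/4,H:59/4):39/4,D:153/4):51/8,S:51/8)
total length: 315/4

(((C:13/4,H:59/4):39/4,D:153/4):51/8,S:51/8)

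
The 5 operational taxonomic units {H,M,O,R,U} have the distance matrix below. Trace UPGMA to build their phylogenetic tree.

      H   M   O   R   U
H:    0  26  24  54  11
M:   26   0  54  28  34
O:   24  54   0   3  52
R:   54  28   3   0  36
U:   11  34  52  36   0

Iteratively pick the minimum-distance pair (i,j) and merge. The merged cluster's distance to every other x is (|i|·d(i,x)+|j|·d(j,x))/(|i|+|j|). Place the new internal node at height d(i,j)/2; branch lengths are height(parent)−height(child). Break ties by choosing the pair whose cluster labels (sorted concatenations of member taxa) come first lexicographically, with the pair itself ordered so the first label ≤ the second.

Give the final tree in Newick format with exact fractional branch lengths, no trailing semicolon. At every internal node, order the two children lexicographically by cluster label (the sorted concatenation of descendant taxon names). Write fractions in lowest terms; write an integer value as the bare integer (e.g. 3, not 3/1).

(((H:11/2,U:11/2):19/2,M:15):17/3,(O:3/2,R:3/2):115/6)

iteration 1: select O,R (d=3); attach at lengths (3/2, 3/2); label the merged cluster OR
  updated: d(H,OR)=39, d(M,OR)=41, d(OR,U)=44
iteration 2: select H,U (d=11); attach at lengths (11/2, 11/2); label the merged cluster HU
  updated: d(HU,M)=30, d(HU,OR)=83/2
iteration 3: select HU,M (d=30); attach at lengths (19/2, 15); label the merged cluster HMU
  updated: d(HMU,OR)=124/3
iteration 4: select HMU,OR (d=124/3); attach at lengths (17/3, 115/6); label the merged cluster HMORU
final tree: (((H:11/2,U:11/2):19/2,M:15):17/3,(O:3/2,R:3/2):115/6)
total length: 190/3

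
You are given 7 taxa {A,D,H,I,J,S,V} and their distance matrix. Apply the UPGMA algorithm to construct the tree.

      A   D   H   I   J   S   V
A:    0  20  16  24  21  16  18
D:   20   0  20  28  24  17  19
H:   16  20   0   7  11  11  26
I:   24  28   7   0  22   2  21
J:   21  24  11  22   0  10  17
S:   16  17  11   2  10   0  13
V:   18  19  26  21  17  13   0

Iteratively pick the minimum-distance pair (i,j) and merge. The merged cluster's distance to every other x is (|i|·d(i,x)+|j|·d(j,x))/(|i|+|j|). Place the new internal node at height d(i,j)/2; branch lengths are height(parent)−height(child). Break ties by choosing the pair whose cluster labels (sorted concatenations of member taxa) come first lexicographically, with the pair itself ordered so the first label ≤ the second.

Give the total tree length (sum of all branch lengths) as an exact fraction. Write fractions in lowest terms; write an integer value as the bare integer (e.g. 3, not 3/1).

step 1: merge (I,S) at d=2; branch lengths I→1, S→1; new cluster IS
  updated: d(A,IS)=20, d(D,IS)=45/2, d(H,IS)=9, d(IS,J)=16, d(IS,V)=17
step 2: merge (H,IS) at d=9; branch lengths H→9/2, IS→7/2; new cluster HIS
  updated: d(A,HIS)=56/3, d(D,HIS)=65/3, d(HIS,J)=43/3, d(HIS,V)=20
step 3: merge (HIS,J) at d=43/3; branch lengths HIS→8/3, J→43/6; new cluster HIJS
  updated: d(A,HIJS)=77/4, d(D,HIJS)=89/4, d(HIJS,V)=77/4
step 4: merge (A,V) at d=18; branch lengths A→9, V→9; new cluster AV
  updated: d(AV,D)=39/2, d(AV,HIJS)=77/4
step 5: merge (AV,HIJS) at d=77/4; branch lengths AV→5/8, HIJS→59/24; new cluster AHIJSV
  updated: d(AHIJSV,D)=64/3
step 6: merge (AHIJSV,D) at d=64/3; branch lengths AHIJSV→25/24, D→32/3; new cluster ADHIJSV
final tree: (((A:9,V:9):5/8,((H:9/2,(I:1,S:1):7/2):8/3,J:43/6):59/24):25/24,D:32/3)
total length: 421/8

421/8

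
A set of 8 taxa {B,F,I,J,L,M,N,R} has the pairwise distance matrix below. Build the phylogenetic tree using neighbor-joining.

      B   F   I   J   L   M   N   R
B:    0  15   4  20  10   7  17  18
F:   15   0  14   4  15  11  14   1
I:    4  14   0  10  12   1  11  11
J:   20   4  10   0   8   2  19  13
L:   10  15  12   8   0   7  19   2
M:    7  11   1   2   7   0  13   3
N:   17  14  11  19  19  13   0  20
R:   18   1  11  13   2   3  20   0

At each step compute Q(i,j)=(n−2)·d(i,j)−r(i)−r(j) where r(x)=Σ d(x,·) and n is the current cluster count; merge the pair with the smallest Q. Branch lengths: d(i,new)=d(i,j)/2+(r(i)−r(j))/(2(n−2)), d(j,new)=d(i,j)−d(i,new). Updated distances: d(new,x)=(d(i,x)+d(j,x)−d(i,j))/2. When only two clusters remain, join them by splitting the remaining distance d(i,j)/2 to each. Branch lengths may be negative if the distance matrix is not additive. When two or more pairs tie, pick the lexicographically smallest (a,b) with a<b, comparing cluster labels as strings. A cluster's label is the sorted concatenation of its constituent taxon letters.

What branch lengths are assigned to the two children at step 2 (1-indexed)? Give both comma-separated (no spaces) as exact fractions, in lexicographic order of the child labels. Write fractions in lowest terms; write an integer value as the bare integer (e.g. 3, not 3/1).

1. join F+R (d=1, Q=-136) ⇒ FR; edges |F|=1, |R|=0
  updated: d(B,FR)=16, d(FR,I)=12, d(FR,J)=8, d(FR,L)=8, d(FR,M)=13/2, d(FR,N)=33/2
2. join B+I (d=4, Q=-104) ⇒ BI; edges |B|=22/5, |I|=-2/5
  updated: d(BI,FR)=12, d(BI,J)=13, d(BI,L)=9, d(BI,M)=2, d(BI,N)=12
3. join BI+N (d=12, Q=-159/2) ⇒ BIN; edges |BI|=33/16, |N|=159/16
  updated: d(BIN,FR)=33/4, d(BIN,J)=10, d(BIN,L)=8, d(BIN,M)=3/2
4. join BIN+M (d=3/2, Q=-161/4) ⇒ BIMN; edges |BIN|=61/24, |M|=-25/24
  updated: d(BIMN,FR)=53/8, d(BIMN,J)=21/4, d(BIMN,L)=27/4
5. join BIMN+J (d=21/4, Q=-235/8) ⇒ BIJMN; edges |BIMN|=63/32, |J|=105/32
  updated: d(BIJMN,FR)=75/16, d(BIJMN,L)=19/4
6. join BIJMN+FR (d=75/16, Q=-279/16) ⇒ BFIJMNR; edges |BIJMN|=23/32, |FR|=127/32
  updated: d(BFIJMNR,L)=129/32
7. join BFIJMNR+L (d=129/32) ⇒ BFIJLMNR; edges |BFIJMNR|=129/64, |L|=129/64
final tree: ((((((B:22/5,I:-2/5):33/16,N:159/16):61/24,M:-25/24):63/32,J:105/32):23/32,(F:1,R:0):127/32):129/64,L:129/64)
total length: 1039/32

22/5,-2/5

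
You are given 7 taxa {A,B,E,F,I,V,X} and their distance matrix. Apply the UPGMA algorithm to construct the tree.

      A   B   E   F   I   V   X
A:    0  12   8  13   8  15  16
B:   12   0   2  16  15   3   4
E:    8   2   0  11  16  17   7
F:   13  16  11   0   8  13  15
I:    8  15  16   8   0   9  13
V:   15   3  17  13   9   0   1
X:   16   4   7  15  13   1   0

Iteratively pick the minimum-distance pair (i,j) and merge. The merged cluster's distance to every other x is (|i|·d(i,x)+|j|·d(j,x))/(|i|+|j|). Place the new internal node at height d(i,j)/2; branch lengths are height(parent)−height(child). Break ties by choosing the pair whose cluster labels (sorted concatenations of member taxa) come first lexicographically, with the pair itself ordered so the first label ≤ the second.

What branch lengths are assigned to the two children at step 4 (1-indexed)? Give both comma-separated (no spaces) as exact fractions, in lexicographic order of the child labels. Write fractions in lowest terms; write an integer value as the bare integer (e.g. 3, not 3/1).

iteration 1: select V,X (d=1); attach at lengths (1/2, 1/2); label the merged cluster VX
  updated: d(A,VX)=31/2, d(B,VX)=7/2, d(E,VX)=12, d(F,VX)=14, d(I,VX)=11
iteration 2: select B,E (d=2); attach at lengths (1, 1); label the merged cluster BE
  updated: d(A,BE)=10, d(BE,F)=27/2, d(BE,I)=31/2, d(BE,VX)=31/4
iteration 3: select BE,VX (d=31/4); attach at lengths (23/8, 27/8); label the merged cluster BEVX
  updated: d(A,BEVX)=51/4, d(BEVX,F)=55/4, d(BEVX,I)=53/4
iteration 4: select A,I (d=8); attach at lengths (4, 4); label the merged cluster AI
  updated: d(AI,BEVX)=13, d(AI,F)=21/2
iteration 5: select AI,F (d=21/2); attach at lengths (5/4, 21/4); label the merged cluster AFI
  updated: d(AFI,BEVX)=53/4
iteration 6: select AFI,BEVX (d=53/4); attach at lengths (11/8, 11/4); label the merged cluster ABEFIVX
final tree: (((A:4,I:4):5/4,F:21/4):11/8,((B:1,E:1):23/8,(V:1/2,X:1/2):27/8):11/4)
total length: 223/8

4,4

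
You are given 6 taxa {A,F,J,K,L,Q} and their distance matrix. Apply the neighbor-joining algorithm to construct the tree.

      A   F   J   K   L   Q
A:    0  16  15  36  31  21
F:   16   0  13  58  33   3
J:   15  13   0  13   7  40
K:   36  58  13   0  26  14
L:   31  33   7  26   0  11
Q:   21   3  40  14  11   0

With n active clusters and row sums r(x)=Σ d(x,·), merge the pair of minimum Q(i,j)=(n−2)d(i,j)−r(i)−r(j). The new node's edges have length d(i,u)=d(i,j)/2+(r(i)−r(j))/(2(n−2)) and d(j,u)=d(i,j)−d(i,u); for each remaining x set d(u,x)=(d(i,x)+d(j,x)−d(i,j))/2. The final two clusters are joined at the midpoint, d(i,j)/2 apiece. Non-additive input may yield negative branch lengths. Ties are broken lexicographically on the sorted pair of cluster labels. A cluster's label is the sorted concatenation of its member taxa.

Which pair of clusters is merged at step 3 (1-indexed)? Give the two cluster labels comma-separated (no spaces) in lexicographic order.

AFQ,L

1. join F+Q (d=3, Q=-200) ⇒ FQ; edges |F|=23/4, |Q|=-11/4
  updated: d(A,FQ)=17, d(FQ,J)=25, d(FQ,K)=69/2, d(FQ,L)=41/2
2. join A+FQ (d=17, Q=-145) ⇒ AFQ; edges |A|=53/6, |FQ|=49/6
  updated: d(AFQ,J)=23/2, d(AFQ,K)=107/4, d(AFQ,L)=69/4
3. join AFQ+L (d=69/4, Q=-285/4) ⇒ AFLQ; edges |AFQ|=159/16, |L|=117/16
  updated: d(AFLQ,J)=5/8, d(AFLQ,K)=71/4
4. join AFLQ+J (d=5/8, Q=-251/8) ⇒ AFJLQ; edges |AFLQ|=43/16, |J|=-33/16
  updated: d(AFJLQ,K)=241/16
5. join AFJLQ+K (d=241/16) ⇒ AFJKLQ; edges |AFJLQ|=241/32, |K|=241/32
final tree: ((((A:53/6,(F:23/4,Q:-11/4):49/6):159/16,L:117/16):43/16,J:-33/16):241/32,K:241/32)
total length: 847/16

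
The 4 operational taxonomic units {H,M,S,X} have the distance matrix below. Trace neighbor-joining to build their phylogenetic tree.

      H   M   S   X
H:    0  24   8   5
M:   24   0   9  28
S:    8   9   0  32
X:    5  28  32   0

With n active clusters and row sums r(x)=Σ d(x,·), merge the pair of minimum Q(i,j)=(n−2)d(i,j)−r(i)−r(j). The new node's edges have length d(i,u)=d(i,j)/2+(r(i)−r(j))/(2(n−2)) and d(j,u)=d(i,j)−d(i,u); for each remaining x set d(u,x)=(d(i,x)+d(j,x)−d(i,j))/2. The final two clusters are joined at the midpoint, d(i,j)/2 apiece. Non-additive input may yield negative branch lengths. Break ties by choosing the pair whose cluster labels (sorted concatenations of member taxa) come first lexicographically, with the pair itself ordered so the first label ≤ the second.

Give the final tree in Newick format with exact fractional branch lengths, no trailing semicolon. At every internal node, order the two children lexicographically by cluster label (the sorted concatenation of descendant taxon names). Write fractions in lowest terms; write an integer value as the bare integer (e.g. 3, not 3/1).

(((H:-9/2,X:19/2):16,M:15/2):3/4,S:3/4)

iteration 1: select H,X (d=5, Q=-92); attach at lengths (-9/2, 19/2); label the merged cluster HX
  updated: d(HX,M)=47/2, d(HX,S)=35/2
iteration 2: select HX,M (d=47/2, Q=-50); attach at lengths (16, 15/2); label the merged cluster HMX
  updated: d(HMX,S)=3/2
iteration 3: select HMX,S (d=3/2); attach at lengths (3/4, 3/4); label the merged cluster HMSX
final tree: (((H:-9/2,X:19/2):16,M:15/2):3/4,S:3/4)
total length: 30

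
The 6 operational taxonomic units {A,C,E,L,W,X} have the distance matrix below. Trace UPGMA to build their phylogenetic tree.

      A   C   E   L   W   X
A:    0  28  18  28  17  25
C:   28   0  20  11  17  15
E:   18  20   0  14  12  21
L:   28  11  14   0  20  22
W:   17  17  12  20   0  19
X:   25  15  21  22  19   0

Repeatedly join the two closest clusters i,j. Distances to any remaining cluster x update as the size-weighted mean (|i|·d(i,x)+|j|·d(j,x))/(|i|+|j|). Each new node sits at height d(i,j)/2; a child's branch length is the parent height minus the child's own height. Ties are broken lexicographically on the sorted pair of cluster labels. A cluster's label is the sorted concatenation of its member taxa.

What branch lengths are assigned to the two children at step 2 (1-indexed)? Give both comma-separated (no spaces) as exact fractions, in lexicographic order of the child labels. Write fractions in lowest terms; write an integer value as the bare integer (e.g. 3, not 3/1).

1. join C+L (d=11) ⇒ CL; edges |C|=11/2, |L|=11/2
  updated: d(A,CL)=28, d(CL,E)=17, d(CL,W)=37/2, d(CL,X)=37/2
2. join E+W (d=12) ⇒ EW; edges |E|=6, |W|=6
  updated: d(A,EW)=35/2, d(CL,EW)=71/4, d(EW,X)=20
3. join A+EW (d=35/2) ⇒ AEW; edges |A|=35/4, |EW|=11/4
  updated: d(AEW,CL)=127/6, d(AEW,X)=65/3
4. join CL+X (d=37/2) ⇒ CLX; edges |CL|=15/4, |X|=37/4
  updated: d(AEW,CLX)=64/3
5. join AEW+CLX (d=64/3) ⇒ ACELWX; edges |AEW|=23/12, |CLX|=17/12
final tree: ((A:35/4,(E:6,W:6):11/4):23/12,((C:11/2,L:11/2):15/4,X:37/4):17/12)
total length: 305/6

6,6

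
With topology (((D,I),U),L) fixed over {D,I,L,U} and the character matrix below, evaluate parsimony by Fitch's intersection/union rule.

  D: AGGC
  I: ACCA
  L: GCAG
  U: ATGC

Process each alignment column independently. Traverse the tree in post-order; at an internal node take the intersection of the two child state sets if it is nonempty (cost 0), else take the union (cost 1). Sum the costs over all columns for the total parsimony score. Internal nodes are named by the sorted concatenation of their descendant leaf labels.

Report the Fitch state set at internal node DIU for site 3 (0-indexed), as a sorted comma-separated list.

C

site 0, node DI: D={A} ∩ I={A} → {A} (+0)
site 0, node DIU: DI={A} ∩ U={A} → {A} (+0)
site 0, node DILU: DIU={A} ∪ L={G} → {A,G} (+1)
site 1, node DI: D={G} ∪ I={C} → {C,G} (+1)
site 1, node DIU: DI={C,G} ∪ U={T} → {C,G,T} (+1)
site 1, node DILU: DIU={C,G,T} ∩ L={C} → {C} (+0)
site 2, node DI: D={G} ∪ I={C} → {C,G} (+1)
site 2, node DIU: DI={C,G} ∩ U={G} → {G} (+0)
site 2, node DILU: DIU={G} ∪ L={A} → {A,G} (+1)
site 3, node DI: D={C} ∪ I={A} → {A,C} (+1)
site 3, node DIU: DI={A,C} ∩ U={C} → {C} (+0)
site 3, node DILU: DIU={C} ∪ L={G} → {C,G} (+1)
per-site changes: [1, 2, 2, 2]; total = 7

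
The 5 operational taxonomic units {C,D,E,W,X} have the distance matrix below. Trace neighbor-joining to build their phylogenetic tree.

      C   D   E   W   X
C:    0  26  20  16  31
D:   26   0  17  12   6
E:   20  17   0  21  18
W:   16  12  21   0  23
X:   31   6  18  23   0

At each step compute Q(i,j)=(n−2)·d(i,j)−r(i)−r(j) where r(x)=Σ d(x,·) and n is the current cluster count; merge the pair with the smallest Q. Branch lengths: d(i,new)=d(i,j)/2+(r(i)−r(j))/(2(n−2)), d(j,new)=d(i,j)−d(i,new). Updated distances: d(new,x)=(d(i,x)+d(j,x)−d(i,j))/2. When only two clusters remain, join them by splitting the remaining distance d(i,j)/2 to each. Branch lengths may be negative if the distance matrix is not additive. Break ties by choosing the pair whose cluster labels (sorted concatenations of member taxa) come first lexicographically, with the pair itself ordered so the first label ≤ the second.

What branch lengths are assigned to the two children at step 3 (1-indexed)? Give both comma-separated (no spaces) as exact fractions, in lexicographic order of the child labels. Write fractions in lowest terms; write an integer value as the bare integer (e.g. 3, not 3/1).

1. join D+X (d=6, Q=-121) ⇒ DX; edges |D|=1/6, |X|=35/6
  updated: d(C,DX)=51/2, d(DX,E)=29/2, d(DX,W)=29/2
2. join C+W (d=16, Q=-81) ⇒ CW; edges |C|=21/2, |W|=11/2
  updated: d(CW,DX)=12, d(CW,E)=25/2
3. join CW+DX (d=12, Q=-39) ⇒ CDWX; edges |CW|=5, |DX|=7
  updated: d(CDWX,E)=15/2
4. join CDWX+E (d=15/2) ⇒ CDEWX; edges |CDWX|=15/4, |E|=15/4
final tree: (((C:21/2,W:11/2):5,(D:1/6,X:35/6):7):15/4,E:15/4)
total length: 83/2

5,7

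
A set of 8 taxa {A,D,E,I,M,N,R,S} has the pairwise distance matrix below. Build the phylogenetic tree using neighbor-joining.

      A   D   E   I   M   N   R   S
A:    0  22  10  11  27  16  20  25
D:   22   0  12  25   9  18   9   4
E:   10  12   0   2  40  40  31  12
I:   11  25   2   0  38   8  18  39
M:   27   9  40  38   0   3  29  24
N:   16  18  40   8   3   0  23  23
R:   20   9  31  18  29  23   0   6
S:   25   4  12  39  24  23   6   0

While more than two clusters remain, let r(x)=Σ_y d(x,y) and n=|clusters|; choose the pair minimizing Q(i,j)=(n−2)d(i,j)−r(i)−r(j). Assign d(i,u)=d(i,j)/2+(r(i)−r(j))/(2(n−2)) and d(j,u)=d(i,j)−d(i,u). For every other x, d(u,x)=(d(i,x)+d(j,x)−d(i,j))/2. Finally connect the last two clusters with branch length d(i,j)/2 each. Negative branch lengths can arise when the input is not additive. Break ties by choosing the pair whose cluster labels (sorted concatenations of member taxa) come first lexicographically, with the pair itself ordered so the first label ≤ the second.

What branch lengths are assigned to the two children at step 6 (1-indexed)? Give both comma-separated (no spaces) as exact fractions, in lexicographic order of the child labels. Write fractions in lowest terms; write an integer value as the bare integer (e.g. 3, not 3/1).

step 1: merge (M,N) at d=3, Q=-283; branch lengths M→19/4, N→-7/4; new cluster MN
  updated: d(A,MN)=20, d(D,MN)=12, d(E,MN)=77/2, d(I,MN)=43/2, d(MN,R)=49/2, d(MN,S)=22
step 2: merge (E,I) at d=2, Q=-212; branch lengths E→-1/10, I→21/10; new cluster EI
  updated: d(A,EI)=19/2, d(D,EI)=35/2, d(EI,MN)=29, d(EI,R)=47/2, d(EI,S)=49/2
step 3: merge (A,EI) at d=19/2, Q=-325/2; branch lengths A→61/16, EI→91/16; new cluster AEI
  updated: d(AEI,D)=15, d(AEI,MN)=79/4, d(AEI,R)=17, d(AEI,S)=20
step 4: merge (AEI,MN) at d=79/4, Q=-363/4; branch lengths AEI→211/24, MN→263/24; new cluster AEIMN
  updated: d(AEIMN,D)=29/8, d(AEIMN,R)=87/8, d(AEIMN,S)=89/8
step 5: merge (AEIMN,D) at d=29/8, Q=-35; branch lengths AEIMN→65/16, D→-7/16; new cluster ADEIMN
  updated: d(ADEIMN,R)=65/8, d(ADEIMN,S)=23/4
step 6: merge (ADEIMN,R) at d=65/8, Q=-159/8; branch lengths ADEIMN→63/16, R→67/16; new cluster ADEIMNR
  updated: d(ADEIMNR,S)=29/16
step 7: merge (ADEIMNR,S) at d=29/16; branch lengths ADEIMNR→29/32, S→29/32; new cluster ADEIMNRS
final tree: (((((A:61/16,(E:-1/10,I:21/10):91/16):211/24,(M:19/4,N:-7/4):263/24):65/16,D:-7/16):63/16,R:67/16):29/32,S:29/32)
total length: 765/16

63/16,67/16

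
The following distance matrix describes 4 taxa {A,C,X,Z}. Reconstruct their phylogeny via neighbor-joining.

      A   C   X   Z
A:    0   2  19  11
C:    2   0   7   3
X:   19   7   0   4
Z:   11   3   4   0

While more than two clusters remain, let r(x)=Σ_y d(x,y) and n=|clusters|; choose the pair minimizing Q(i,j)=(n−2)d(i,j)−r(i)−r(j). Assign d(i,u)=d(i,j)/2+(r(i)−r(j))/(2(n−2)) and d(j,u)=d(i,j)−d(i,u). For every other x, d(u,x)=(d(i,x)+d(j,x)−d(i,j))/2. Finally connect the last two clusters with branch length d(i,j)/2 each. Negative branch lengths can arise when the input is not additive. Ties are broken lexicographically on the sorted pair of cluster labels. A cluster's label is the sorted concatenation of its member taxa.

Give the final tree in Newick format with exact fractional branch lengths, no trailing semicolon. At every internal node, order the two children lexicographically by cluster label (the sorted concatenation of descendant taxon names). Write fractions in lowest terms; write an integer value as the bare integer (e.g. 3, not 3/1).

step 1: merge (A,C) at d=2, Q=-40; branch lengths A→6, C→-4; new cluster AC
  updated: d(AC,X)=12, d(AC,Z)=6
step 2: merge (AC,X) at d=12, Q=-22; branch lengths AC→7, X→5; new cluster ACX
  updated: d(ACX,Z)=-1
step 3: merge (ACX,Z) at d=-1; branch lengths ACX→-1/2, Z→-1/2; new cluster ACXZ
final tree: (((A:6,C:-4):7,X:5):-1/2,Z:-1/2)
total length: 13

(((A:6,C:-4):7,X:5):-1/2,Z:-1/2)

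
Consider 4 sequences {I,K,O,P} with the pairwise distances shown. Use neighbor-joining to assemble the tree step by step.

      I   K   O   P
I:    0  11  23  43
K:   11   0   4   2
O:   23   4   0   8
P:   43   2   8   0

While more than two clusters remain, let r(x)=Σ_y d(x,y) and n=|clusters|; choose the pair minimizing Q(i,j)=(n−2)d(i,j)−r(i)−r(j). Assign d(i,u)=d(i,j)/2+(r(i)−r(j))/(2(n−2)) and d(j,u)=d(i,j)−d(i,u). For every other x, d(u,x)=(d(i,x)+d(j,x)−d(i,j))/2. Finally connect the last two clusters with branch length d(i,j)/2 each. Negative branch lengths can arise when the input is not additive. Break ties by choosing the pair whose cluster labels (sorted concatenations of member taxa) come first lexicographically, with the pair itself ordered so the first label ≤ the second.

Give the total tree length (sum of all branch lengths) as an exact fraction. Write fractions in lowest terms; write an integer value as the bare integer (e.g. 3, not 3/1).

iteration 1: select I,K (d=11, Q=-72); attach at lengths (41/2, -19/2); label the merged cluster IK
  updated: d(IK,O)=8, d(IK,P)=17
iteration 2: select IK,O (d=8, Q=-33); attach at lengths (17/2, -1/2); label the merged cluster IKO
  updated: d(IKO,P)=17/2
iteration 3: select IKO,P (d=17/2); attach at lengths (17/4, 17/4); label the merged cluster IKOP
final tree: (((I:41/2,K:-19/2):17/2,O:-1/2):17/4,P:17/4)
total length: 55/2

55/2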